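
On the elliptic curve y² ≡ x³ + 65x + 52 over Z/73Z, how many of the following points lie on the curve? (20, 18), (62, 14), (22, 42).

2

(20, 18): 18² ≡ 32, rhs ≡ 8 → off.
(62, 14): 14² ≡ 50, rhs ≡ 50 → on.
(22, 42): 42² ≡ 12, rhs ≡ 12 → on.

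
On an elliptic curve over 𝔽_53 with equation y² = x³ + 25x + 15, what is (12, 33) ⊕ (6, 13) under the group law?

(52, 28)

(12, 33) + (6, 13). λ = (13 - 33)/(6 - 12) ≡ 33/47 mod 53. 47⁻¹ ≡ 44 (mod 53), so λ ≡ 21.
  x = λ² - 12 - 6 = 441 - 18 ≡ 52; y = λ·(12 - 52) - 33 ≡ 28. → (52, 28)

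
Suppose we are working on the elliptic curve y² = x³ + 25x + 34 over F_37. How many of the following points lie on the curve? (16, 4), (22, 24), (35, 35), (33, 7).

(16, 4): 4² ≡ 16, rhs ≡ 16 → on.
(22, 24): 24² ≡ 21, rhs ≡ 21 → on.
(35, 35): 35² ≡ 4, rhs ≡ 13 → off.
(33, 7): 7² ≡ 12, rhs ≡ 18 → off.

2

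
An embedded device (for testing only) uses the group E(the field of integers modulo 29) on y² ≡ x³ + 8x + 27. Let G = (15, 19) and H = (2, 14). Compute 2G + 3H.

(11, 5)

First 2G:
Repeated addition: build up to 2G.
2G: tangent at (15, 19): λ = (3·15² + 8)/(2·19) ≡ 16/9. 9⁻¹ ≡ 13 (mod 29), so λ ≡ 16·13 ≡ 5.
  x = λ² - 15 - 15 = 25 - 30 ≡ 24; y = λ·(15 - 24) - 19 ≡ 23. → (24, 23)
2G = (24, 23).
Next 3H:
Repeated addition: build up to 3H.
2H: tangent at (2, 14): λ = (3·2² + 8)/(2·14) ≡ 20/28. 28⁻¹ ≡ 28 (mod 29) since 28·28 = 784 ≡ 1, so λ ≡ 20·28 ≡ 9.
  x = λ² - 2 - 2 = 81 - 4 ≡ 19; y = λ·(2 - 19) - 14 ≡ 7. → (19, 7)
3H: (19, 7) + (2, 14). λ = (14 - 7)/(2 - 19) ≡ 7/12 mod 29. 12⁻¹ ≡ 17 (mod 29), so λ ≡ 3.
  x = λ² - 19 - 2 = 9 - 21 ≡ 17; y = λ·(19 - 17) - 7 ≡ 28. → (17, 28)
3H = (17, 28).
Finally 2G + 3H:
(24, 23) + (17, 28). λ = (28 - 23)/(17 - 24) ≡ 5/22 mod 29. 22⁻¹ ≡ 4 (mod 29), so λ ≡ 20.
  x = λ² - 24 - 17 = 400 - 41 ≡ 11; y = λ·(24 - 11) - 23 ≡ 5. → (11, 5)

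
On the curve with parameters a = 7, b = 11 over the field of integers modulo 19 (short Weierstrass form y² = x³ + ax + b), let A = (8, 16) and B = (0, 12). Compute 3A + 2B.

(8, 3)

First 3A:
Repeated addition: build up to 3A.
2A: tangent at (8, 16): λ = (3·8² + 7)/(2·16) ≡ 9/13. 13⁻¹ ≡ 3 (mod 19), so λ ≡ 9·3 ≡ 8.
  x = λ² - 8 - 8 = 64 - 16 ≡ 10; y = λ·(8 - 10) - 16 ≡ 6. → (10, 6)
3A: (10, 6) + (8, 16). λ = (16 - 6)/(8 - 10) ≡ 10/17 mod 19. 17⁻¹ ≡ 9 (mod 19), so λ ≡ 14.
  x = λ² - 10 - 8 = 196 - 18 ≡ 7; y = λ·(10 - 7) - 6 ≡ 17. → (7, 17)
3A = (7, 17).
Next 2B:
Repeated addition: build up to 2B.
2B: tangent at (0, 12): λ = (3·0² + 7)/(2·12) ≡ 7/5. 5⁻¹ ≡ 4 (mod 19), so λ ≡ 7·4 ≡ 9.
  x = λ² - 0 - 0 = 81 - 0 ≡ 5; y = λ·(0 - 5) - 12 ≡ 0. → (5, 0)
2B = (5, 0).
Finally 3A + 2B:
(7, 17) + (5, 0). λ = (0 - 17)/(5 - 7) ≡ 2/17 mod 19. 17⁻¹ ≡ 9 (mod 19), so λ ≡ 18.
  x = λ² - 7 - 5 = 324 - 12 ≡ 8; y = λ·(7 - 8) - 17 ≡ 3. → (8, 3)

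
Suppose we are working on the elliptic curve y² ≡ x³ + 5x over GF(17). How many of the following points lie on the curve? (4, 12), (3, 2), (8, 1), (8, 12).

1

(4, 12): 12² ≡ 8, rhs ≡ 16 → off.
(3, 2): 2² ≡ 4, rhs ≡ 8 → off.
(8, 1): 1² ≡ 1, rhs ≡ 8 → off.
(8, 12): 12² ≡ 8, rhs ≡ 8 → on.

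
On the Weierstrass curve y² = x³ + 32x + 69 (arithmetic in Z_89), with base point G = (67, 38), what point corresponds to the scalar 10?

Repeated addition: build up to 10G.
2G: tangent at (67, 38): λ = (3·67² + 32)/(2·38) ≡ 60/76. 76⁻¹ ≡ 41 (mod 89) since 76·41 = 3116 ≡ 1, so λ ≡ 60·41 ≡ 57.
  x = λ² - 67 - 67 = 3249 - 134 ≡ 0; y = λ·(67 - 0) - 38 ≡ 43. → (0, 43)
3G: (0, 43) + (67, 38). λ = (38 - 43)/(67 - 0) ≡ 84/67 mod 89. 67⁻¹ ≡ 4 (mod 89), so λ ≡ 69.
  x = λ² - 0 - 67 = 4761 - 67 ≡ 66; y = λ·(0 - 66) - 43 ≡ 31. → (66, 31)
4G: (66, 31) + (67, 38). λ = (38 - 31)/(67 - 66) ≡ 7/1 mod 89. 1⁻¹ ≡ 1 (mod 89) since 1·1 = 1 ≡ 1, so λ ≡ 7.
  x = λ² - 66 - 67 = 49 - 133 ≡ 5; y = λ·(66 - 5) - 31 ≡ 40. → (5, 40)
5G: (5, 40) + (67, 38). λ = (38 - 40)/(67 - 5) ≡ 87/62 mod 89. 62⁻¹ ≡ 56 (mod 89), so λ ≡ 66.
  x = λ² - 5 - 67 = 4356 - 72 ≡ 12; y = λ·(5 - 12) - 40 ≡ 32. → (12, 32)
6G: (12, 32) + (67, 38). λ = (38 - 32)/(67 - 12) ≡ 6/55 mod 89. 55⁻¹ ≡ 34 (mod 89) since 55·34 = 1870 ≡ 1, so λ ≡ 26.
  x = λ² - 12 - 67 = 676 - 79 ≡ 63; y = λ·(12 - 63) - 32 ≡ 66. → (63, 66)
7G: (63, 66) + (67, 38). λ = (38 - 66)/(67 - 63) ≡ 61/4 mod 89. 4⁻¹ ≡ 67 (mod 89), so λ ≡ 82.
  x = λ² - 63 - 67 = 6724 - 130 ≡ 8; y = λ·(63 - 8) - 66 ≡ 83. → (8, 83)
8G: (8, 83) + (67, 38). λ = (38 - 83)/(67 - 8) ≡ 44/59 mod 89. 59⁻¹ ≡ 86 (mod 89) since 59·86 = 5074 ≡ 1, so λ ≡ 46.
  x = λ² - 8 - 67 = 2116 - 75 ≡ 83; y = λ·(8 - 83) - 83 ≡ 27. → (83, 27)
9G: (83, 27) + (67, 38). λ = (38 - 27)/(67 - 83) ≡ 11/73 mod 89. 73⁻¹ ≡ 50 (mod 89) since 73·50 = 3650 ≡ 1, so λ ≡ 16.
  x = λ² - 83 - 67 = 256 - 150 ≡ 17; y = λ·(83 - 17) - 27 ≡ 50. → (17, 50)
10G: (17, 50) + (67, 38). λ = (38 - 50)/(67 - 17) ≡ 77/50 mod 89. 50⁻¹ ≡ 73 (mod 89), so λ ≡ 14.
  x = λ² - 17 - 67 = 196 - 84 ≡ 23; y = λ·(17 - 23) - 50 ≡ 44. → (23, 44)

(23, 44)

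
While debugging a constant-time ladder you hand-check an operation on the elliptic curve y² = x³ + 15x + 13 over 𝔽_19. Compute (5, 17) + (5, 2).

The two points share x = 5 and their y-coordinates satisfy 17 + 2 ≡ 0 (mod 19), so they are inverses. Their sum is ∞.

O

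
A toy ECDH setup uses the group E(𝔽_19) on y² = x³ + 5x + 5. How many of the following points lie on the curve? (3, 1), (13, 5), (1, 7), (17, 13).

2

(3, 1): 1² ≡ 1, rhs ≡ 9 → off.
(13, 5): 5² ≡ 6, rhs ≡ 6 → on.
(1, 7): 7² ≡ 11, rhs ≡ 11 → on.
(17, 13): 13² ≡ 17, rhs ≡ 6 → off.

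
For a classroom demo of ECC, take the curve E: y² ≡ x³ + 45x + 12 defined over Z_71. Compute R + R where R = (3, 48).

(70, 26)

tangent at (3, 48): λ = (3·3² + 45)/(2·48) ≡ 1/25. 25⁻¹ ≡ 54 (mod 71) since 25·54 = 1350 ≡ 1, so λ ≡ 1·54 ≡ 54.
  x = λ² - 3 - 3 = 2916 - 6 ≡ 70; y = λ·(3 - 70) - 48 ≡ 26. → (70, 26)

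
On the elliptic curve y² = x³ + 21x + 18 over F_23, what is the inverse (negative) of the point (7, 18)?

-(7, 18) = (7, -18 mod 23) = (7, 5).

(7, 5)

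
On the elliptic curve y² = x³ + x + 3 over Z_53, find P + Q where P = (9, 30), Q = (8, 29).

(9, 30) + (8, 29). λ = (29 - 30)/(8 - 9) ≡ 52/52 mod 53. 52⁻¹ ≡ 52 (mod 53) since 52·52 = 2704 ≡ 1, so λ ≡ 1.
  x = λ² - 9 - 8 = 1 - 17 ≡ 37; y = λ·(9 - 37) - 30 ≡ 48. → (37, 48)

(37, 48)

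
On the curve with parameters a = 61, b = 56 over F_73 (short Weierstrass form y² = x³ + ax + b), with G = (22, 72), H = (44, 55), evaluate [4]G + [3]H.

First 4G:
Repeated addition: build up to 4G.
2G: tangent at (22, 72): λ = (3·22² + 61)/(2·72) ≡ 53/71. 71⁻¹ ≡ 36 (mod 73) since 71·36 = 2556 ≡ 1, so λ ≡ 53·36 ≡ 10.
  x = λ² - 22 - 22 = 100 - 44 ≡ 56; y = λ·(22 - 56) - 72 ≡ 26. → (56, 26)
3G: (56, 26) + (22, 72). λ = (72 - 26)/(22 - 56) ≡ 46/39 mod 73. 39⁻¹ ≡ 15 (mod 73), so λ ≡ 33.
  x = λ² - 56 - 22 = 1089 - 78 ≡ 62; y = λ·(56 - 62) - 26 ≡ 68. → (62, 68)
4G: (62, 68) + (22, 72). λ = (72 - 68)/(22 - 62) ≡ 4/33 mod 73. 33⁻¹ ≡ 31 (mod 73) since 33·31 = 1023 ≡ 1, so λ ≡ 51.
  x = λ² - 62 - 22 = 2601 - 84 ≡ 35; y = λ·(62 - 35) - 68 ≡ 68. → (35, 68)
4G = (35, 68).
Next 3H:
Repeated addition: build up to 3H.
2H: tangent at (44, 55): λ = (3·44² + 61)/(2·55) ≡ 29/37. 37⁻¹ ≡ 2 (mod 73) since 37·2 = 74 ≡ 1, so λ ≡ 29·2 ≡ 58.
  x = λ² - 44 - 44 = 3364 - 88 ≡ 64; y = λ·(44 - 64) - 55 ≡ 26. → (64, 26)
3H: (64, 26) + (44, 55). λ = (55 - 26)/(44 - 64) ≡ 29/53 mod 73. 53⁻¹ ≡ 62 (mod 73), so λ ≡ 46.
  x = λ² - 64 - 44 = 2116 - 108 ≡ 37; y = λ·(64 - 37) - 26 ≡ 48. → (37, 48)
3H = (37, 48).
Finally 4G + 3H:
(35, 68) + (37, 48). λ = (48 - 68)/(37 - 35) ≡ 53/2 mod 73. 2⁻¹ ≡ 37 (mod 73), so λ ≡ 63.
  x = λ² - 35 - 37 = 3969 - 72 ≡ 28; y = λ·(35 - 28) - 68 ≡ 8. → (28, 8)

(28, 8)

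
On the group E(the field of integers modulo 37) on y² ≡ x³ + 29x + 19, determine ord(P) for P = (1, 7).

7

2P: tangent at (1, 7): λ = (3·1² + 29)/(2·7) ≡ 32/14. 14⁻¹ ≡ 8 (mod 37), so λ ≡ 32·8 ≡ 34.
  x = λ² - 1 - 1 = 1156 - 2 ≡ 7; y = λ·(1 - 7) - 7 ≡ 11. → (7, 11)
3P: (7, 11) + (1, 7). λ = (7 - 11)/(1 - 7) ≡ 33/31 mod 37. 31⁻¹ ≡ 6 (mod 37), so λ ≡ 13.
  x = λ² - 7 - 1 = 169 - 8 ≡ 13; y = λ·(7 - 13) - 11 ≡ 22. → (13, 22)
4P: (13, 22) + (1, 7). λ = (7 - 22)/(1 - 13) ≡ 22/25 mod 37. 25⁻¹ ≡ 3 (mod 37), so λ ≡ 29.
  x = λ² - 13 - 1 = 841 - 14 ≡ 13; y = λ·(13 - 13) - 22 ≡ 15. → (13, 15)
5P: (13, 15) + (1, 7). λ = (7 - 15)/(1 - 13) ≡ 29/25 mod 37. 25⁻¹ ≡ 3 (mod 37), so λ ≡ 13.
  x = λ² - 13 - 1 = 169 - 14 ≡ 7; y = λ·(13 - 7) - 15 ≡ 26. → (7, 26)
6P: (7, 26) + (1, 7). λ = (7 - 26)/(1 - 7) ≡ 18/31 mod 37. 31⁻¹ ≡ 6 (mod 37), so λ ≡ 34.
  x = λ² - 7 - 1 = 1156 - 8 ≡ 1; y = λ·(7 - 1) - 26 ≡ 30. → (1, 30)
7P: (1, 30) + (1, 7): same x and y₁ ≡ -y₂, so the sum is 𝒪.
7P = 𝒪, so the order is 7.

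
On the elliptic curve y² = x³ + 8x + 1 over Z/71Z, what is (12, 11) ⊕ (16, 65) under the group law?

(12, 11) + (16, 65). λ = (65 - 11)/(16 - 12) ≡ 54/4 mod 71. 4⁻¹ ≡ 18 (mod 71) since 4·18 = 72 ≡ 1, so λ ≡ 49.
  x = λ² - 12 - 16 = 2401 - 28 ≡ 30; y = λ·(12 - 30) - 11 ≡ 30. → (30, 30)

(30, 30)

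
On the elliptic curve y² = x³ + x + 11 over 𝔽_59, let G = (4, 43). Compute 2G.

tangent at (4, 43): λ = (3·4² + 1)/(2·43) ≡ 49/27. 27⁻¹ ≡ 35 (mod 59), so λ ≡ 49·35 ≡ 4.
  x = λ² - 4 - 4 = 16 - 8 ≡ 8; y = λ·(4 - 8) - 43 ≡ 0. → (8, 0)

(8, 0)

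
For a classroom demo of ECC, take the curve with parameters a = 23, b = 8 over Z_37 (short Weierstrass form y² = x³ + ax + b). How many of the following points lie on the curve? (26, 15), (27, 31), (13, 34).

1

(26, 15): 15² ≡ 3, rhs ≡ 15 → off.
(27, 31): 31² ≡ 36, rhs ≡ 36 → on.
(13, 34): 34² ≡ 9, rhs ≡ 25 → off.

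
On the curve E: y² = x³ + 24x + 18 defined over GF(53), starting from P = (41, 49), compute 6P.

(40, 0)

Double-and-add on 6 = (110)₂. Start with P = (41, 49) for the leading 1-bit.
double: tangent at (41, 49): λ = (3·41² + 24)/(2·49) ≡ 32/45. 45⁻¹ ≡ 33 (mod 53), so λ ≡ 32·33 ≡ 49.
  x = λ² - 41 - 41 = 2401 - 82 ≡ 40; y = λ·(41 - 40) - 49 ≡ 0. → (40, 0)
add P: (40, 0) + (41, 49). λ = (49 - 0)/(41 - 40) ≡ 49/1 mod 53. 1⁻¹ ≡ 1 (mod 53), so λ ≡ 49.
  x = λ² - 40 - 41 = 2401 - 81 ≡ 41; y = λ·(40 - 41) - 0 ≡ 4. → (41, 4)
double: tangent at (41, 4): λ = (3·41² + 24)/(2·4) ≡ 32/8. 8⁻¹ ≡ 20 (mod 53) since 8·20 = 160 ≡ 1, so λ ≡ 32·20 ≡ 4.
  x = λ² - 41 - 41 = 16 - 82 ≡ 40; y = λ·(41 - 40) - 4 ≡ 0. → (40, 0)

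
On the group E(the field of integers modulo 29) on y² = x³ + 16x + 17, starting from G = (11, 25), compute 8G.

(27, 8)

Repeated addition: build up to 8G.
2G: tangent at (11, 25): λ = (3·11² + 16)/(2·25) ≡ 2/21. 21⁻¹ ≡ 18 (mod 29), so λ ≡ 2·18 ≡ 7.
  x = λ² - 11 - 11 = 49 - 22 ≡ 27; y = λ·(11 - 27) - 25 ≡ 8. → (27, 8)
3G: (27, 8) + (11, 25). λ = (25 - 8)/(11 - 27) ≡ 17/13 mod 29. 13⁻¹ ≡ 9 (mod 29), so λ ≡ 8.
  x = λ² - 27 - 11 = 64 - 38 ≡ 26; y = λ·(27 - 26) - 8 ≡ 0. → (26, 0)
4G: (26, 0) + (11, 25). λ = (25 - 0)/(11 - 26) ≡ 25/14 mod 29. 14⁻¹ ≡ 27 (mod 29) since 14·27 = 378 ≡ 1, so λ ≡ 8.
  x = λ² - 26 - 11 = 64 - 37 ≡ 27; y = λ·(26 - 27) - 0 ≡ 21. → (27, 21)
5G: (27, 21) + (11, 25). λ = (25 - 21)/(11 - 27) ≡ 4/13 mod 29. 13⁻¹ ≡ 9 (mod 29), so λ ≡ 7.
  x = λ² - 27 - 11 = 49 - 38 ≡ 11; y = λ·(27 - 11) - 21 ≡ 4. → (11, 4)
6G: (11, 4) + (11, 25): same x and y₁ ≡ -y₂, so the sum is O.
7G: O + (11, 25) = (11, 25) (identity).
8G: tangent at (11, 25): λ = (3·11² + 16)/(2·25) ≡ 2/21. 21⁻¹ ≡ 18 (mod 29), so λ ≡ 2·18 ≡ 7.
  x = λ² - 11 - 11 = 49 - 22 ≡ 27; y = λ·(11 - 27) - 25 ≡ 8. → (27, 8)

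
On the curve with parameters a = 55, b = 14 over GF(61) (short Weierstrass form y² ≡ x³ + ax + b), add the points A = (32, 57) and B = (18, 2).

(56, 23)

(32, 57) + (18, 2). λ = (2 - 57)/(18 - 32) ≡ 6/47 mod 61. 47⁻¹ ≡ 13 (mod 61) since 47·13 = 611 ≡ 1, so λ ≡ 17.
  x = λ² - 32 - 18 = 289 - 50 ≡ 56; y = λ·(32 - 56) - 57 ≡ 23. → (56, 23)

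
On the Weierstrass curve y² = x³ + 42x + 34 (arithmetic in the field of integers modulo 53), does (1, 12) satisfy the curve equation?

y² = 12² ≡ 38; x³ + 42x + 34 = 77 ≡ 24 (mod 53). 38 ≠ 24.

no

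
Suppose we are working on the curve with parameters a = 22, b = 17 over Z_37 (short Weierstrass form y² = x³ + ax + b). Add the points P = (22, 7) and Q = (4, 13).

(22, 7) + (4, 13). λ = (13 - 7)/(4 - 22) ≡ 6/19 mod 37. 19⁻¹ ≡ 2 (mod 37), so λ ≡ 12.
  x = λ² - 22 - 4 = 144 - 26 ≡ 7; y = λ·(22 - 7) - 7 ≡ 25. → (7, 25)

(7, 25)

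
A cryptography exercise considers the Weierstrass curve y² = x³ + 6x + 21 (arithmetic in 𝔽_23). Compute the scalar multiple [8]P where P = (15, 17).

Repeated addition: build up to 8P.
2P: tangent at (15, 17): λ = (3·15² + 6)/(2·17) ≡ 14/11. 11⁻¹ ≡ 21 (mod 23) since 11·21 = 231 ≡ 1, so λ ≡ 14·21 ≡ 18.
  x = λ² - 15 - 15 = 324 - 30 ≡ 18; y = λ·(15 - 18) - 17 ≡ 21. → (18, 21)
3P: (18, 21) + (15, 17). λ = (17 - 21)/(15 - 18) ≡ 19/20 mod 23. 20⁻¹ ≡ 15 (mod 23) since 20·15 = 300 ≡ 1, so λ ≡ 9.
  x = λ² - 18 - 15 = 81 - 33 ≡ 2; y = λ·(18 - 2) - 21 ≡ 8. → (2, 8)
4P: (2, 8) + (15, 17). λ = (17 - 8)/(15 - 2) ≡ 9/13 mod 23. 13⁻¹ ≡ 16 (mod 23), so λ ≡ 6.
  x = λ² - 2 - 15 = 36 - 17 ≡ 19; y = λ·(2 - 19) - 8 ≡ 5. → (19, 5)
5P: (19, 5) + (15, 17). λ = (17 - 5)/(15 - 19) ≡ 12/19 mod 23. 19⁻¹ ≡ 17 (mod 23), so λ ≡ 20.
  x = λ² - 19 - 15 = 400 - 34 ≡ 21; y = λ·(19 - 21) - 5 ≡ 1. → (21, 1)
6P: (21, 1) + (15, 17). λ = (17 - 1)/(15 - 21) ≡ 16/17 mod 23. 17⁻¹ ≡ 19 (mod 23) since 17·19 = 323 ≡ 1, so λ ≡ 5.
  x = λ² - 21 - 15 = 25 - 36 ≡ 12; y = λ·(21 - 12) - 1 ≡ 21. → (12, 21)
7P: (12, 21) + (15, 17). λ = (17 - 21)/(15 - 12) ≡ 19/3 mod 23. 3⁻¹ ≡ 8 (mod 23), so λ ≡ 14.
  x = λ² - 12 - 15 = 196 - 27 ≡ 8; y = λ·(12 - 8) - 21 ≡ 12. → (8, 12)
8P: (8, 12) + (15, 17). λ = (17 - 12)/(15 - 8) ≡ 5/7 mod 23. 7⁻¹ ≡ 10 (mod 23) since 7·10 = 70 ≡ 1, so λ ≡ 4.
  x = λ² - 8 - 15 = 16 - 23 ≡ 16; y = λ·(8 - 16) - 12 ≡ 2. → (16, 2)

(16, 2)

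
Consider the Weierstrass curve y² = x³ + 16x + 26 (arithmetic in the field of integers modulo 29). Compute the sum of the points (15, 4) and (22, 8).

(15, 4) + (22, 8). λ = (8 - 4)/(22 - 15) ≡ 4/7 mod 29. 7⁻¹ ≡ 25 (mod 29) since 7·25 = 175 ≡ 1, so λ ≡ 13.
  x = λ² - 15 - 22 = 169 - 37 ≡ 16; y = λ·(15 - 16) - 4 ≡ 12. → (16, 12)

(16, 12)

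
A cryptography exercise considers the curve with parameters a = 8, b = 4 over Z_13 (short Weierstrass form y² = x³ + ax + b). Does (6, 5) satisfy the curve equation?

no

y² = 5² ≡ 12; x³ + 8x + 4 = 268 ≡ 8 (mod 13). 12 ≠ 8.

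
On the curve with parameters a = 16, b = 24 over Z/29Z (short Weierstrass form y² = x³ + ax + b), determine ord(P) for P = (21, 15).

2P: tangent at (21, 15): λ = (3·21² + 16)/(2·15) ≡ 5/1. 1⁻¹ ≡ 1 (mod 29), so λ ≡ 5·1 ≡ 5.
  x = λ² - 21 - 21 = 25 - 42 ≡ 12; y = λ·(21 - 12) - 15 ≡ 1. → (12, 1)
3P: (12, 1) + (21, 15). λ = (15 - 1)/(21 - 12) ≡ 14/9 mod 29. 9⁻¹ ≡ 13 (mod 29), so λ ≡ 8.
  x = λ² - 12 - 21 = 64 - 33 ≡ 2; y = λ·(12 - 2) - 1 ≡ 21. → (2, 21)
4P: (2, 21) + (21, 15). λ = (15 - 21)/(21 - 2) ≡ 23/19 mod 29. 19⁻¹ ≡ 26 (mod 29), so λ ≡ 18.
  x = λ² - 2 - 21 = 324 - 23 ≡ 11; y = λ·(2 - 11) - 21 ≡ 20. → (11, 20)
5P: (11, 20) + (21, 15). λ = (15 - 20)/(21 - 11) ≡ 24/10 mod 29. 10⁻¹ ≡ 3 (mod 29), so λ ≡ 14.
  x = λ² - 11 - 21 = 196 - 32 ≡ 19; y = λ·(11 - 19) - 20 ≡ 13. → (19, 13)
6P: (19, 13) + (21, 15). λ = (15 - 13)/(21 - 19) ≡ 2/2 mod 29. 2⁻¹ ≡ 15 (mod 29), so λ ≡ 1.
  x = λ² - 19 - 21 = 1 - 40 ≡ 19; y = λ·(19 - 19) - 13 ≡ 16. → (19, 16)
7P: (19, 16) + (21, 15). λ = (15 - 16)/(21 - 19) ≡ 28/2 mod 29. 2⁻¹ ≡ 15 (mod 29), so λ ≡ 14.
  x = λ² - 19 - 21 = 196 - 40 ≡ 11; y = λ·(19 - 11) - 16 ≡ 9. → (11, 9)
8P: (11, 9) + (21, 15). λ = (15 - 9)/(21 - 11) ≡ 6/10 mod 29. 10⁻¹ ≡ 3 (mod 29) since 10·3 = 30 ≡ 1, so λ ≡ 18.
  x = λ² - 11 - 21 = 324 - 32 ≡ 2; y = λ·(11 - 2) - 9 ≡ 8. → (2, 8)
9P: (2, 8) + (21, 15). λ = (15 - 8)/(21 - 2) ≡ 7/19 mod 29. 19⁻¹ ≡ 26 (mod 29) since 19·26 = 494 ≡ 1, so λ ≡ 8.
  x = λ² - 2 - 21 = 64 - 23 ≡ 12; y = λ·(2 - 12) - 8 ≡ 28. → (12, 28)
10P: (12, 28) + (21, 15). λ = (15 - 28)/(21 - 12) ≡ 16/9 mod 29. 9⁻¹ ≡ 13 (mod 29) since 9·13 = 117 ≡ 1, so λ ≡ 5.
  x = λ² - 12 - 21 = 25 - 33 ≡ 21; y = λ·(12 - 21) - 28 ≡ 14. → (21, 14)
11P: (21, 14) + (21, 15): same x and y₁ ≡ -y₂, so the sum is ∞.
11P = ∞, so the order is 11.

11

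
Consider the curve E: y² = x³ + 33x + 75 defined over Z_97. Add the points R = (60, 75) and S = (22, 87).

(60, 75) + (22, 87). λ = (87 - 75)/(22 - 60) ≡ 12/59 mod 97. 59⁻¹ ≡ 74 (mod 97), so λ ≡ 15.
  x = λ² - 60 - 22 = 225 - 82 ≡ 46; y = λ·(60 - 46) - 75 ≡ 38. → (46, 38)

(46, 38)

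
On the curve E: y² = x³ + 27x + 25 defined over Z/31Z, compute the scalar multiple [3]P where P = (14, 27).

Repeated addition: build up to 3P.
2P: tangent at (14, 27): λ = (3·14² + 27)/(2·27) ≡ 26/23. 23⁻¹ ≡ 27 (mod 31), so λ ≡ 26·27 ≡ 20.
  x = λ² - 14 - 14 = 400 - 28 ≡ 0; y = λ·(14 - 0) - 27 ≡ 5. → (0, 5)
3P: (0, 5) + (14, 27). λ = (27 - 5)/(14 - 0) ≡ 22/14 mod 31. 14⁻¹ ≡ 20 (mod 31), so λ ≡ 6.
  x = λ² - 0 - 14 = 36 - 14 ≡ 22; y = λ·(0 - 22) - 5 ≡ 18. → (22, 18)

(22, 18)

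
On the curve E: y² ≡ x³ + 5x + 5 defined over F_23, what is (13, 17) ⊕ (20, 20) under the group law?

(13, 17) + (20, 20). λ = (20 - 17)/(20 - 13) ≡ 3/7 mod 23. 7⁻¹ ≡ 10 (mod 23) since 7·10 = 70 ≡ 1, so λ ≡ 7.
  x = λ² - 13 - 20 = 49 - 33 ≡ 16; y = λ·(13 - 16) - 17 ≡ 8. → (16, 8)

(16, 8)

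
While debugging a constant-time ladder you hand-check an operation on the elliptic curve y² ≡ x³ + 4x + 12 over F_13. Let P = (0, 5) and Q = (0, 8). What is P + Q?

O

The two points share x = 0 and their y-coordinates satisfy 5 + 8 ≡ 0 (mod 13), so they are inverses. Their sum is O.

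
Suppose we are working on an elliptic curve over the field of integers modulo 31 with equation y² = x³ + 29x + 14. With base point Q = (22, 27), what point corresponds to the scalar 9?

(6, 30)

Repeated addition: build up to 9Q.
2Q: tangent at (22, 27): λ = (3·22² + 29)/(2·27) ≡ 24/23. 23⁻¹ ≡ 27 (mod 31), so λ ≡ 24·27 ≡ 28.
  x = λ² - 22 - 22 = 784 - 44 ≡ 27; y = λ·(22 - 27) - 27 ≡ 19. → (27, 19)
3Q: (27, 19) + (22, 27). λ = (27 - 19)/(22 - 27) ≡ 8/26 mod 31. 26⁻¹ ≡ 6 (mod 31), so λ ≡ 17.
  x = λ² - 27 - 22 = 289 - 49 ≡ 23; y = λ·(27 - 23) - 19 ≡ 18. → (23, 18)
4Q: (23, 18) + (22, 27). λ = (27 - 18)/(22 - 23) ≡ 9/30 mod 31. 30⁻¹ ≡ 30 (mod 31), so λ ≡ 22.
  x = λ² - 23 - 22 = 484 - 45 ≡ 5; y = λ·(23 - 5) - 18 ≡ 6. → (5, 6)
5Q: (5, 6) + (22, 27). λ = (27 - 6)/(22 - 5) ≡ 21/17 mod 31. 17⁻¹ ≡ 11 (mod 31) since 17·11 = 187 ≡ 1, so λ ≡ 14.
  x = λ² - 5 - 22 = 196 - 27 ≡ 14; y = λ·(5 - 14) - 6 ≡ 23. → (14, 23)
6Q: (14, 23) + (22, 27). λ = (27 - 23)/(22 - 14) ≡ 4/8 mod 31. 8⁻¹ ≡ 4 (mod 31), so λ ≡ 16.
  x = λ² - 14 - 22 = 256 - 36 ≡ 3; y = λ·(14 - 3) - 23 ≡ 29. → (3, 29)
7Q: (3, 29) + (22, 27). λ = (27 - 29)/(22 - 3) ≡ 29/19 mod 31. 19⁻¹ ≡ 18 (mod 31), so λ ≡ 26.
  x = λ² - 3 - 22 = 676 - 25 ≡ 0; y = λ·(3 - 0) - 29 ≡ 18. → (0, 18)
8Q: (0, 18) + (22, 27). λ = (27 - 18)/(22 - 0) ≡ 9/22 mod 31. 22⁻¹ ≡ 24 (mod 31) since 22·24 = 528 ≡ 1, so λ ≡ 30.
  x = λ² - 0 - 22 = 900 - 22 ≡ 10; y = λ·(0 - 10) - 18 ≡ 23. → (10, 23)
9Q: (10, 23) + (22, 27). λ = (27 - 23)/(22 - 10) ≡ 4/12 mod 31. 12⁻¹ ≡ 13 (mod 31) since 12·13 = 156 ≡ 1, so λ ≡ 21.
  x = λ² - 10 - 22 = 441 - 32 ≡ 6; y = λ·(10 - 6) - 23 ≡ 30. → (6, 30)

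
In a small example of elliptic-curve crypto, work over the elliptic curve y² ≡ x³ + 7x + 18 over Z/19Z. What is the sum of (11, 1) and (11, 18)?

The two points share x = 11 and their y-coordinates satisfy 1 + 18 ≡ 0 (mod 19), so they are inverses. Their sum is 𝒪.

O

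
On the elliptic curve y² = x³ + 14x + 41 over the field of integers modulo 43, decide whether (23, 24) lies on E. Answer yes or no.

y² = 24² ≡ 17; x³ + 14x + 41 = 12530 ≡ 17 (mod 43). 17 = 17.

yes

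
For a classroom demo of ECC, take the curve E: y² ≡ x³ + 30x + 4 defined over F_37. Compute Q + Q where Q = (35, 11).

(0, 2)

tangent at (35, 11): λ = (3·35² + 30)/(2·11) ≡ 5/22. 22⁻¹ ≡ 32 (mod 37) since 22·32 = 704 ≡ 1, so λ ≡ 5·32 ≡ 12.
  x = λ² - 35 - 35 = 144 - 70 ≡ 0; y = λ·(35 - 0) - 11 ≡ 2. → (0, 2)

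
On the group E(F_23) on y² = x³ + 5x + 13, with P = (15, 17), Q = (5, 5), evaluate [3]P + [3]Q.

First 3P:
Repeated addition: build up to 3P.
2P: tangent at (15, 17): λ = (3·15² + 5)/(2·17) ≡ 13/11. 11⁻¹ ≡ 21 (mod 23), so λ ≡ 13·21 ≡ 20.
  x = λ² - 15 - 15 = 400 - 30 ≡ 2; y = λ·(15 - 2) - 17 ≡ 13. → (2, 13)
3P: (2, 13) + (15, 17). λ = (17 - 13)/(15 - 2) ≡ 4/13 mod 23. 13⁻¹ ≡ 16 (mod 23) since 13·16 = 208 ≡ 1, so λ ≡ 18.
  x = λ² - 2 - 15 = 324 - 17 ≡ 8; y = λ·(2 - 8) - 13 ≡ 17. → (8, 17)
3P = (8, 17).
Next 3Q:
Repeated addition: build up to 3Q.
2Q: tangent at (5, 5): λ = (3·5² + 5)/(2·5) ≡ 11/10. 10⁻¹ ≡ 7 (mod 23), so λ ≡ 11·7 ≡ 8.
  x = λ² - 5 - 5 = 64 - 10 ≡ 8; y = λ·(5 - 8) - 5 ≡ 17. → (8, 17)
3Q: (8, 17) + (5, 5). λ = (5 - 17)/(5 - 8) ≡ 11/20 mod 23. 20⁻¹ ≡ 15 (mod 23), so λ ≡ 4.
  x = λ² - 8 - 5 = 16 - 13 ≡ 3; y = λ·(8 - 3) - 17 ≡ 3. → (3, 3)
3Q = (3, 3).
Finally 3P + 3Q:
(8, 17) + (3, 3). λ = (3 - 17)/(3 - 8) ≡ 9/18 mod 23. 18⁻¹ ≡ 9 (mod 23), so λ ≡ 12.
  x = λ² - 8 - 3 = 144 - 11 ≡ 18; y = λ·(8 - 18) - 17 ≡ 1. → (18, 1)

(18, 1)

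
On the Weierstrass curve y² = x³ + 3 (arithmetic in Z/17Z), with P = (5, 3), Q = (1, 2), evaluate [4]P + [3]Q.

(1, 15)

First 4P:
Repeated addition: build up to 4P.
2P: tangent at (5, 3): λ = (3·5² + 0)/(2·3) ≡ 7/6. 6⁻¹ ≡ 3 (mod 17), so λ ≡ 7·3 ≡ 4.
  x = λ² - 5 - 5 = 16 - 10 ≡ 6; y = λ·(5 - 6) - 3 ≡ 10. → (6, 10)
3P: (6, 10) + (5, 3). λ = (3 - 10)/(5 - 6) ≡ 10/16 mod 17. 16⁻¹ ≡ 16 (mod 17) since 16·16 = 256 ≡ 1, so λ ≡ 7.
  x = λ² - 6 - 5 = 49 - 11 ≡ 4; y = λ·(6 - 4) - 10 ≡ 4. → (4, 4)
4P: (4, 4) + (5, 3). λ = (3 - 4)/(5 - 4) ≡ 16/1 mod 17. 1⁻¹ ≡ 1 (mod 17), so λ ≡ 16.
  x = λ² - 4 - 5 = 256 - 9 ≡ 9; y = λ·(4 - 9) - 4 ≡ 1. → (9, 1)
4P = (9, 1).
Next 3Q:
Repeated addition: build up to 3Q.
2Q: tangent at (1, 2): λ = (3·1² + 0)/(2·2) ≡ 3/4. 4⁻¹ ≡ 13 (mod 17) since 4·13 = 52 ≡ 1, so λ ≡ 3·13 ≡ 5.
  x = λ² - 1 - 1 = 25 - 2 ≡ 6; y = λ·(1 - 6) - 2 ≡ 7. → (6, 7)
3Q: (6, 7) + (1, 2). λ = (2 - 7)/(1 - 6) ≡ 12/12 mod 17. 12⁻¹ ≡ 10 (mod 17) since 12·10 = 120 ≡ 1, so λ ≡ 1.
  x = λ² - 6 - 1 = 1 - 7 ≡ 11; y = λ·(6 - 11) - 7 ≡ 5. → (11, 5)
3Q = (11, 5).
Finally 4P + 3Q:
(9, 1) + (11, 5). λ = (5 - 1)/(11 - 9) ≡ 4/2 mod 17. 2⁻¹ ≡ 9 (mod 17), so λ ≡ 2.
  x = λ² - 9 - 11 = 4 - 20 ≡ 1; y = λ·(9 - 1) - 1 ≡ 15. → (1, 15)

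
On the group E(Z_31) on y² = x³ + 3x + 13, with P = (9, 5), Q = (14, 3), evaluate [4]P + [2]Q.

(3, 7)

First 4P:
Repeated addition: build up to 4P.
2P: tangent at (9, 5): λ = (3·9² + 3)/(2·5) ≡ 29/10. 10⁻¹ ≡ 28 (mod 31) since 10·28 = 280 ≡ 1, so λ ≡ 29·28 ≡ 6.
  x = λ² - 9 - 9 = 36 - 18 ≡ 18; y = λ·(9 - 18) - 5 ≡ 3. → (18, 3)
3P: (18, 3) + (9, 5). λ = (5 - 3)/(9 - 18) ≡ 2/22 mod 31. 22⁻¹ ≡ 24 (mod 31), so λ ≡ 17.
  x = λ² - 18 - 9 = 289 - 27 ≡ 14; y = λ·(18 - 14) - 3 ≡ 3. → (14, 3)
4P: (14, 3) + (9, 5). λ = (5 - 3)/(9 - 14) ≡ 2/26 mod 31. 26⁻¹ ≡ 6 (mod 31), so λ ≡ 12.
  x = λ² - 14 - 9 = 144 - 23 ≡ 28; y = λ·(14 - 28) - 3 ≡ 15. → (28, 15)
4P = (28, 15).
Next 2Q:
Repeated addition: build up to 2Q.
2Q: tangent at (14, 3): λ = (3·14² + 3)/(2·3) ≡ 2/6. 6⁻¹ ≡ 26 (mod 31), so λ ≡ 2·26 ≡ 21.
  x = λ² - 14 - 14 = 441 - 28 ≡ 10; y = λ·(14 - 10) - 3 ≡ 19. → (10, 19)
2Q = (10, 19).
Finally 4P + 2Q:
(28, 15) + (10, 19). λ = (19 - 15)/(10 - 28) ≡ 4/13 mod 31. 13⁻¹ ≡ 12 (mod 31), so λ ≡ 17.
  x = λ² - 28 - 10 = 289 - 38 ≡ 3; y = λ·(28 - 3) - 15 ≡ 7. → (3, 7)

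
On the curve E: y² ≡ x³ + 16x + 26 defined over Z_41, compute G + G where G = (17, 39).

(27, 16)

tangent at (17, 39): λ = (3·17² + 16)/(2·39) ≡ 22/37. 37⁻¹ ≡ 10 (mod 41), so λ ≡ 22·10 ≡ 15.
  x = λ² - 17 - 17 = 225 - 34 ≡ 27; y = λ·(17 - 27) - 39 ≡ 16. → (27, 16)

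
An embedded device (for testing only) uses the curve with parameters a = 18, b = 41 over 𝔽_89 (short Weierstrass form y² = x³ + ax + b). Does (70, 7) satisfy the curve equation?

y² = 7² ≡ 49; x³ + 18x + 41 = 344301 ≡ 49 (mod 89). 49 = 49.

yes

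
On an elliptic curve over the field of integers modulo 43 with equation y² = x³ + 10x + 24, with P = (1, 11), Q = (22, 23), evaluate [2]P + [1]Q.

(16, 18)

First 2P:
Repeated addition: build up to 2P.
2P: tangent at (1, 11): λ = (3·1² + 10)/(2·11) ≡ 13/22. 22⁻¹ ≡ 2 (mod 43) since 22·2 = 44 ≡ 1, so λ ≡ 13·2 ≡ 26.
  x = λ² - 1 - 1 = 676 - 2 ≡ 29; y = λ·(1 - 29) - 11 ≡ 35. → (29, 35)
2P = (29, 35).
Finally 2P + Q:
(29, 35) + (22, 23). λ = (23 - 35)/(22 - 29) ≡ 31/36 mod 43. 36⁻¹ ≡ 6 (mod 43), so λ ≡ 14.
  x = λ² - 29 - 22 = 196 - 51 ≡ 16; y = λ·(29 - 16) - 35 ≡ 18. → (16, 18)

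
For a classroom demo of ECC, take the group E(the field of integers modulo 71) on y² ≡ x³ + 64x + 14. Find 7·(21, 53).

(56, 62)

Write G = (21, 53).
Repeated addition: build up to 7G.
2G: tangent at (21, 53): λ = (3·21² + 64)/(2·53) ≡ 38/35. 35⁻¹ ≡ 69 (mod 71), so λ ≡ 38·69 ≡ 66.
  x = λ² - 21 - 21 = 4356 - 42 ≡ 54; y = λ·(21 - 54) - 53 ≡ 41. → (54, 41)
3G: (54, 41) + (21, 53). λ = (53 - 41)/(21 - 54) ≡ 12/38 mod 71. 38⁻¹ ≡ 43 (mod 71), so λ ≡ 19.
  x = λ² - 54 - 21 = 361 - 75 ≡ 2; y = λ·(54 - 2) - 41 ≡ 24. → (2, 24)
4G: (2, 24) + (21, 53). λ = (53 - 24)/(21 - 2) ≡ 29/19 mod 71. 19⁻¹ ≡ 15 (mod 71) since 19·15 = 285 ≡ 1, so λ ≡ 9.
  x = λ² - 2 - 21 = 81 - 23 ≡ 58; y = λ·(2 - 58) - 24 ≡ 40. → (58, 40)
5G: (58, 40) + (21, 53). λ = (53 - 40)/(21 - 58) ≡ 13/34 mod 71. 34⁻¹ ≡ 23 (mod 71), so λ ≡ 15.
  x = λ² - 58 - 21 = 225 - 79 ≡ 4; y = λ·(58 - 4) - 40 ≡ 60. → (4, 60)
6G: (4, 60) + (21, 53). λ = (53 - 60)/(21 - 4) ≡ 64/17 mod 71. 17⁻¹ ≡ 46 (mod 71), so λ ≡ 33.
  x = λ² - 4 - 21 = 1089 - 25 ≡ 70; y = λ·(4 - 70) - 60 ≡ 34. → (70, 34)
7G: (70, 34) + (21, 53). λ = (53 - 34)/(21 - 70) ≡ 19/22 mod 71. 22⁻¹ ≡ 42 (mod 71), so λ ≡ 17.
  x = λ² - 70 - 21 = 289 - 91 ≡ 56; y = λ·(70 - 56) - 34 ≡ 62. → (56, 62)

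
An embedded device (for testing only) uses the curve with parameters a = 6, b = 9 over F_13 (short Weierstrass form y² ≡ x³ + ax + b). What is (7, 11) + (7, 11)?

tangent at (7, 11): λ = (3·7² + 6)/(2·11) ≡ 10/9. 9⁻¹ ≡ 3 (mod 13), so λ ≡ 10·3 ≡ 4.
  x = λ² - 7 - 7 = 16 - 14 ≡ 2; y = λ·(7 - 2) - 11 ≡ 9. → (2, 9)

(2, 9)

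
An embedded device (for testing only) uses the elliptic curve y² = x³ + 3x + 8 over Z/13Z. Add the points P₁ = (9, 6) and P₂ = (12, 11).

(2, 10)

(9, 6) + (12, 11). λ = (11 - 6)/(12 - 9) ≡ 5/3 mod 13. 3⁻¹ ≡ 9 (mod 13), so λ ≡ 6.
  x = λ² - 9 - 12 = 36 - 21 ≡ 2; y = λ·(9 - 2) - 6 ≡ 10. → (2, 10)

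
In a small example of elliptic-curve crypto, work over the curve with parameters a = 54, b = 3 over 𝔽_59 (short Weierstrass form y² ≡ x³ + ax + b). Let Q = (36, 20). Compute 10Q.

Double-and-add on 10 = (1010)₂. Start with Q = (36, 20) for the leading 1-bit.
double: tangent at (36, 20): λ = (3·36² + 54)/(2·20) ≡ 48/40. 40⁻¹ ≡ 31 (mod 59), so λ ≡ 48·31 ≡ 13.
  x = λ² - 36 - 36 = 169 - 72 ≡ 38; y = λ·(36 - 38) - 20 ≡ 13. → (38, 13)
double: tangent at (38, 13): λ = (3·38² + 54)/(2·13) ≡ 20/26. 26⁻¹ ≡ 25 (mod 59), so λ ≡ 20·25 ≡ 28.
  x = λ² - 38 - 38 = 784 - 76 ≡ 0; y = λ·(38 - 0) - 13 ≡ 48. → (0, 48)
add Q: (0, 48) + (36, 20). λ = (20 - 48)/(36 - 0) ≡ 31/36 mod 59. 36⁻¹ ≡ 41 (mod 59) since 36·41 = 1476 ≡ 1, so λ ≡ 32.
  x = λ² - 0 - 36 = 1024 - 36 ≡ 44; y = λ·(0 - 44) - 48 ≡ 19. → (44, 19)
double: tangent at (44, 19): λ = (3·44² + 54)/(2·19) ≡ 21/38. 38⁻¹ ≡ 14 (mod 59) since 38·14 = 532 ≡ 1, so λ ≡ 21·14 ≡ 58.
  x = λ² - 44 - 44 = 3364 - 88 ≡ 31; y = λ·(44 - 31) - 19 ≡ 27. → (31, 27)

(31, 27)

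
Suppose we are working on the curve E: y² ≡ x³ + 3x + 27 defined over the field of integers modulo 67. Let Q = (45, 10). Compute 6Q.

Double-and-add on 6 = (110)₂. Start with Q = (45, 10) for the leading 1-bit.
double: tangent at (45, 10): λ = (3·45² + 3)/(2·10) ≡ 48/20. 20⁻¹ ≡ 57 (mod 67) since 20·57 = 1140 ≡ 1, so λ ≡ 48·57 ≡ 56.
  x = λ² - 45 - 45 = 3136 - 90 ≡ 31; y = λ·(45 - 31) - 10 ≡ 37. → (31, 37)
add Q: (31, 37) + (45, 10). λ = (10 - 37)/(45 - 31) ≡ 40/14 mod 67. 14⁻¹ ≡ 24 (mod 67), so λ ≡ 22.
  x = λ² - 31 - 45 = 484 - 76 ≡ 6; y = λ·(31 - 6) - 37 ≡ 44. → (6, 44)
double: tangent at (6, 44): λ = (3·6² + 3)/(2·44) ≡ 44/21. 21⁻¹ ≡ 16 (mod 67), so λ ≡ 44·16 ≡ 34.
  x = λ² - 6 - 6 = 1156 - 12 ≡ 5; y = λ·(6 - 5) - 44 ≡ 57. → (5, 57)

(5, 57)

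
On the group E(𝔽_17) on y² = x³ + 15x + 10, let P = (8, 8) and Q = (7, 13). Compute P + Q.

(8, 8) + (7, 13). λ = (13 - 8)/(7 - 8) ≡ 5/16 mod 17. 16⁻¹ ≡ 16 (mod 17), so λ ≡ 12.
  x = λ² - 8 - 7 = 144 - 15 ≡ 10; y = λ·(8 - 10) - 8 ≡ 2. → (10, 2)

(10, 2)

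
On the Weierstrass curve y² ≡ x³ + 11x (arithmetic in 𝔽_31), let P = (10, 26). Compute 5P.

Double-and-add on 5 = (101)₂. Start with P = (10, 26) for the leading 1-bit.
double: tangent at (10, 26): λ = (3·10² + 11)/(2·26) ≡ 1/21. 21⁻¹ ≡ 3 (mod 31) since 21·3 = 63 ≡ 1, so λ ≡ 1·3 ≡ 3.
  x = λ² - 10 - 10 = 9 - 20 ≡ 20; y = λ·(10 - 20) - 26 ≡ 6. → (20, 6)
double: tangent at (20, 6): λ = (3·20² + 11)/(2·6) ≡ 2/12. 12⁻¹ ≡ 13 (mod 31), so λ ≡ 2·13 ≡ 26.
  x = λ² - 20 - 20 = 676 - 40 ≡ 16; y = λ·(20 - 16) - 6 ≡ 5. → (16, 5)
add P: (16, 5) + (10, 26). λ = (26 - 5)/(10 - 16) ≡ 21/25 mod 31. 25⁻¹ ≡ 5 (mod 31), so λ ≡ 12.
  x = λ² - 16 - 10 = 144 - 26 ≡ 25; y = λ·(16 - 25) - 5 ≡ 11. → (25, 11)

(25, 11)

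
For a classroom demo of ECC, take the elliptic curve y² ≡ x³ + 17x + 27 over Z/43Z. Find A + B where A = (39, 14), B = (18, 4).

(42, 3)

(39, 14) + (18, 4). λ = (4 - 14)/(18 - 39) ≡ 33/22 mod 43. 22⁻¹ ≡ 2 (mod 43), so λ ≡ 23.
  x = λ² - 39 - 18 = 529 - 57 ≡ 42; y = λ·(39 - 42) - 14 ≡ 3. → (42, 3)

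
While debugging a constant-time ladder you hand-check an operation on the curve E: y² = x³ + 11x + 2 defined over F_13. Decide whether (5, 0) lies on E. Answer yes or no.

y² = 0² ≡ 0; x³ + 11x + 2 = 182 ≡ 0 (mod 13). 0 = 0.

yes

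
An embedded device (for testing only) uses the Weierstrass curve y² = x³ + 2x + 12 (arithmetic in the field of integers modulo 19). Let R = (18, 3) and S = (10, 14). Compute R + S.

(18, 3) + (10, 14). λ = (14 - 3)/(10 - 18) ≡ 11/11 mod 19. 11⁻¹ ≡ 7 (mod 19), so λ ≡ 1.
  x = λ² - 18 - 10 = 1 - 28 ≡ 11; y = λ·(18 - 11) - 3 ≡ 4. → (11, 4)

(11, 4)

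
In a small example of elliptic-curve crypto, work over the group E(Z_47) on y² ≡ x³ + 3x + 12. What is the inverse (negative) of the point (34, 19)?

-(34, 19) = (34, -19 mod 47) = (34, 28).

(34, 28)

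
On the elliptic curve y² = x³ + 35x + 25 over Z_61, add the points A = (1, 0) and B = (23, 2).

(1, 0) + (23, 2). λ = (2 - 0)/(23 - 1) ≡ 2/22 mod 61. 22⁻¹ ≡ 25 (mod 61) since 22·25 = 550 ≡ 1, so λ ≡ 50.
  x = λ² - 1 - 23 = 2500 - 24 ≡ 36; y = λ·(1 - 36) - 0 ≡ 19. → (36, 19)

(36, 19)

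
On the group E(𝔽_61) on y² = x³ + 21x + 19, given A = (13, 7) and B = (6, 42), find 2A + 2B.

(13, 7)

First 2A:
Repeated addition: build up to 2A.
2A: tangent at (13, 7): λ = (3·13² + 21)/(2·7) ≡ 40/14. 14⁻¹ ≡ 48 (mod 61), so λ ≡ 40·48 ≡ 29.
  x = λ² - 13 - 13 = 841 - 26 ≡ 22; y = λ·(13 - 22) - 7 ≡ 37. → (22, 37)
2A = (22, 37).
Next 2B:
Repeated addition: build up to 2B.
2B: tangent at (6, 42): λ = (3·6² + 21)/(2·42) ≡ 7/23. 23⁻¹ ≡ 8 (mod 61) since 23·8 = 184 ≡ 1, so λ ≡ 7·8 ≡ 56.
  x = λ² - 6 - 6 = 3136 - 12 ≡ 13; y = λ·(6 - 13) - 42 ≡ 54. → (13, 54)
2B = (13, 54).
Finally 2A + 2B:
(22, 37) + (13, 54). λ = (54 - 37)/(13 - 22) ≡ 17/52 mod 61. 52⁻¹ ≡ 27 (mod 61) since 52·27 = 1404 ≡ 1, so λ ≡ 32.
  x = λ² - 22 - 13 = 1024 - 35 ≡ 13; y = λ·(22 - 13) - 37 ≡ 7. → (13, 7)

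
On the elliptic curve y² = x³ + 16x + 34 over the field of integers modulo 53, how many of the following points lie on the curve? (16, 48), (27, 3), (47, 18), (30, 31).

2

(16, 48): 48² ≡ 25, rhs ≡ 40 → off.
(27, 3): 3² ≡ 9, rhs ≡ 9 → on.
(47, 18): 18² ≡ 6, rhs ≡ 40 → off.
(30, 31): 31² ≡ 7, rhs ≡ 7 → on.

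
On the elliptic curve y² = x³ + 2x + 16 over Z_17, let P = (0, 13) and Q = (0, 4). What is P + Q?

O

The two points share x = 0 and their y-coordinates satisfy 13 + 4 ≡ 0 (mod 17), so they are inverses. Their sum is ∞.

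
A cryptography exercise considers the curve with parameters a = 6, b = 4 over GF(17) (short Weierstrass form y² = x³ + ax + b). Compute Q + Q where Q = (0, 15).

(15, 16)

tangent at (0, 15): λ = (3·0² + 6)/(2·15) ≡ 6/13. 13⁻¹ ≡ 4 (mod 17), so λ ≡ 6·4 ≡ 7.
  x = λ² - 0 - 0 = 49 - 0 ≡ 15; y = λ·(0 - 15) - 15 ≡ 16. → (15, 16)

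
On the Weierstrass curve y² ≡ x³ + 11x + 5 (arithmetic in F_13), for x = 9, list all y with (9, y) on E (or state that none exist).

x³ + 11x + 5 = 833 ≡ 1 (mod 13).
Square roots of 1 mod 13: 1 and 12 (since 1² = 1 ≡ 1).

1, 12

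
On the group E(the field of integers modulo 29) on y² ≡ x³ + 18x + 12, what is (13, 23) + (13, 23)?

(23, 23)

tangent at (13, 23): λ = (3·13² + 18)/(2·23) ≡ 3/17. 17⁻¹ ≡ 12 (mod 29), so λ ≡ 3·12 ≡ 7.
  x = λ² - 13 - 13 = 49 - 26 ≡ 23; y = λ·(13 - 23) - 23 ≡ 23. → (23, 23)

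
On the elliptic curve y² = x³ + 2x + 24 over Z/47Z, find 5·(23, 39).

Write Q = (23, 39).
Double-and-add on 5 = (101)₂. Start with Q = (23, 39) for the leading 1-bit.
double: tangent at (23, 39): λ = (3·23² + 2)/(2·39) ≡ 38/31. 31⁻¹ ≡ 44 (mod 47) since 31·44 = 1364 ≡ 1, so λ ≡ 38·44 ≡ 27.
  x = λ² - 23 - 23 = 729 - 46 ≡ 25; y = λ·(23 - 25) - 39 ≡ 1. → (25, 1)
double: tangent at (25, 1): λ = (3·25² + 2)/(2·1) ≡ 44/2. 2⁻¹ ≡ 24 (mod 47), so λ ≡ 44·24 ≡ 22.
  x = λ² - 25 - 25 = 484 - 50 ≡ 11; y = λ·(25 - 11) - 1 ≡ 25. → (11, 25)
add Q: (11, 25) + (23, 39). λ = (39 - 25)/(23 - 11) ≡ 14/12 mod 47. 12⁻¹ ≡ 4 (mod 47), so λ ≡ 9.
  x = λ² - 11 - 23 = 81 - 34 ≡ 0; y = λ·(11 - 0) - 25 ≡ 27. → (0, 27)

(0, 27)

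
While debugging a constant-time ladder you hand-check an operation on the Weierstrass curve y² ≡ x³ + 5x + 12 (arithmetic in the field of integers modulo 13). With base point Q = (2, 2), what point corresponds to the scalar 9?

(2, 2)

Double-and-add on 9 = (1001)₂. Start with Q = (2, 2) for the leading 1-bit.
double: tangent at (2, 2): λ = (3·2² + 5)/(2·2) ≡ 4/4. 4⁻¹ ≡ 10 (mod 13), so λ ≡ 4·10 ≡ 1.
  x = λ² - 2 - 2 = 1 - 4 ≡ 10; y = λ·(2 - 10) - 2 ≡ 3. → (10, 3)
double: tangent at (10, 3): λ = (3·10² + 5)/(2·3) ≡ 6/6. 6⁻¹ ≡ 11 (mod 13), so λ ≡ 6·11 ≡ 1.
  x = λ² - 10 - 10 = 1 - 20 ≡ 7; y = λ·(10 - 7) - 3 ≡ 0. → (7, 0)
double: (7, 0) + (7, 0): same x and y₁ ≡ -y₂, so the sum is O.
add Q: O + (2, 2) = (2, 2) (identity).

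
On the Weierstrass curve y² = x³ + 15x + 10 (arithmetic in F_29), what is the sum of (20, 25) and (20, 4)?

O

The two points share x = 20 and their y-coordinates satisfy 25 + 4 ≡ 0 (mod 29), so they are inverses. Their sum is the point at infinity.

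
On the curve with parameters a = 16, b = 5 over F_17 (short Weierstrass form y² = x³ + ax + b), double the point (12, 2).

tangent at (12, 2): λ = (3·12² + 16)/(2·2) ≡ 6/4. 4⁻¹ ≡ 13 (mod 17), so λ ≡ 6·13 ≡ 10.
  x = λ² - 12 - 12 = 100 - 24 ≡ 8; y = λ·(12 - 8) - 2 ≡ 4. → (8, 4)

(8, 4)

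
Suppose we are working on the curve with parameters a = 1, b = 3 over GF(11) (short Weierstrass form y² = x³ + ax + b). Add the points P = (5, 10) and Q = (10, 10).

(5, 10) + (10, 10). λ = (10 - 10)/(10 - 5) ≡ 0/5 mod 11. 5⁻¹ ≡ 9 (mod 11), so λ ≡ 0.
  x = λ² - 5 - 10 = 0 - 15 ≡ 7; y = λ·(5 - 7) - 10 ≡ 1. → (7, 1)

(7, 1)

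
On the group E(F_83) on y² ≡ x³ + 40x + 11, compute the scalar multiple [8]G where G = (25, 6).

Repeated addition: build up to 8G.
2G: tangent at (25, 6): λ = (3·25² + 40)/(2·6) ≡ 6/12. 12⁻¹ ≡ 7 (mod 83) since 12·7 = 84 ≡ 1, so λ ≡ 6·7 ≡ 42.
  x = λ² - 25 - 25 = 1764 - 50 ≡ 54; y = λ·(25 - 54) - 6 ≡ 21. → (54, 21)
3G: (54, 21) + (25, 6). λ = (6 - 21)/(25 - 54) ≡ 68/54 mod 83. 54⁻¹ ≡ 20 (mod 83) since 54·20 = 1080 ≡ 1, so λ ≡ 32.
  x = λ² - 54 - 25 = 1024 - 79 ≡ 32; y = λ·(54 - 32) - 21 ≡ 19. → (32, 19)
4G: (32, 19) + (25, 6). λ = (6 - 19)/(25 - 32) ≡ 70/76 mod 83. 76⁻¹ ≡ 71 (mod 83) since 76·71 = 5396 ≡ 1, so λ ≡ 73.
  x = λ² - 32 - 25 = 5329 - 57 ≡ 43; y = λ·(32 - 43) - 19 ≡ 8. → (43, 8)
5G: (43, 8) + (25, 6). λ = (6 - 8)/(25 - 43) ≡ 81/65 mod 83. 65⁻¹ ≡ 23 (mod 83) since 65·23 = 1495 ≡ 1, so λ ≡ 37.
  x = λ² - 43 - 25 = 1369 - 68 ≡ 56; y = λ·(43 - 56) - 8 ≡ 9. → (56, 9)
6G: (56, 9) + (25, 6). λ = (6 - 9)/(25 - 56) ≡ 80/52 mod 83. 52⁻¹ ≡ 8 (mod 83) since 52·8 = 416 ≡ 1, so λ ≡ 59.
  x = λ² - 56 - 25 = 3481 - 81 ≡ 80; y = λ·(56 - 80) - 9 ≡ 69. → (80, 69)
7G: (80, 69) + (25, 6). λ = (6 - 69)/(25 - 80) ≡ 20/28 mod 83. 28⁻¹ ≡ 3 (mod 83), so λ ≡ 60.
  x = λ² - 80 - 25 = 3600 - 105 ≡ 9; y = λ·(80 - 9) - 69 ≡ 41. → (9, 41)
8G: (9, 41) + (25, 6). λ = (6 - 41)/(25 - 9) ≡ 48/16 mod 83. 16⁻¹ ≡ 26 (mod 83), so λ ≡ 3.
  x = λ² - 9 - 25 = 9 - 34 ≡ 58; y = λ·(9 - 58) - 41 ≡ 61. → (58, 61)

(58, 61)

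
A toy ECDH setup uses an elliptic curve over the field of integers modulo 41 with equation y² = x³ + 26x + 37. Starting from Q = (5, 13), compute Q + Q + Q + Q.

Double-and-add on 4 = (100)₂. Start with Q = (5, 13) for the leading 1-bit.
double: tangent at (5, 13): λ = (3·5² + 26)/(2·13) ≡ 19/26. 26⁻¹ ≡ 30 (mod 41) since 26·30 = 780 ≡ 1, so λ ≡ 19·30 ≡ 37.
  x = λ² - 5 - 5 = 1369 - 10 ≡ 6; y = λ·(5 - 6) - 13 ≡ 32. → (6, 32)
double: tangent at (6, 32): λ = (3·6² + 26)/(2·32) ≡ 11/23. 23⁻¹ ≡ 25 (mod 41) since 23·25 = 575 ≡ 1, so λ ≡ 11·25 ≡ 29.
  x = λ² - 6 - 6 = 841 - 12 ≡ 9; y = λ·(6 - 9) - 32 ≡ 4. → (9, 4)

(9, 4)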